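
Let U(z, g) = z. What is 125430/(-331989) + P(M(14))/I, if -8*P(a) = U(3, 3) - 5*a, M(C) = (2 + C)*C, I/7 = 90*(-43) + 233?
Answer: -1234162413/3219850648 ≈ -0.38330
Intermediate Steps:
I = -25459 (I = 7*(90*(-43) + 233) = 7*(-3870 + 233) = 7*(-3637) = -25459)
M(C) = C*(2 + C)
P(a) = -3/8 + 5*a/8 (P(a) = -(3 - 5*a)/8 = -3/8 + 5*a/8)
125430/(-331989) + P(M(14))/I = 125430/(-331989) + (-3/8 + 5*(14*(2 + 14))/8)/(-25459) = 125430*(-1/331989) + (-3/8 + 5*(14*16)/8)*(-1/25459) = -41810/110663 + (-3/8 + (5/8)*224)*(-1/25459) = -41810/110663 + (-3/8 + 140)*(-1/25459) = -41810/110663 + (1117/8)*(-1/25459) = -41810/110663 - 1117/203672 = -1234162413/3219850648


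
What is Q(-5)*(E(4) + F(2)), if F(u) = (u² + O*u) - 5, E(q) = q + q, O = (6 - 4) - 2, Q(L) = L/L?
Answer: 7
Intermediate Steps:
Q(L) = 1
O = 0 (O = 2 - 2 = 0)
E(q) = 2*q
F(u) = -5 + u² (F(u) = (u² + 0*u) - 5 = (u² + 0) - 5 = u² - 5 = -5 + u²)
Q(-5)*(E(4) + F(2)) = 1*(2*4 + (-5 + 2²)) = 1*(8 + (-5 + 4)) = 1*(8 - 1) = 1*7 = 7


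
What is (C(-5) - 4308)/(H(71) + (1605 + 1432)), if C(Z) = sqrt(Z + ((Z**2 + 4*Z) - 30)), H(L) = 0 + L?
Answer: -359/259 + I*sqrt(30)/3108 ≈ -1.3861 + 0.0017623*I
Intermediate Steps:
H(L) = L
C(Z) = sqrt(-30 + Z**2 + 5*Z) (C(Z) = sqrt(Z + (-30 + Z**2 + 4*Z)) = sqrt(-30 + Z**2 + 5*Z))
(C(-5) - 4308)/(H(71) + (1605 + 1432)) = (sqrt(-30 + (-5)**2 + 5*(-5)) - 4308)/(71 + (1605 + 1432)) = (sqrt(-30 + 25 - 25) - 4308)/(71 + 3037) = (sqrt(-30) - 4308)/3108 = (I*sqrt(30) - 4308)*(1/3108) = (-4308 + I*sqrt(30))*(1/3108) = -359/259 + I*sqrt(30)/3108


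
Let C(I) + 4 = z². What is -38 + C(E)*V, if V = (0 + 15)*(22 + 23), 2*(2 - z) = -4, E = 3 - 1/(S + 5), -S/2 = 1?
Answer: 8062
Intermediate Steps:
S = -2 (S = -2*1 = -2)
E = 8/3 (E = 3 - 1/(-2 + 5) = 3 - 1/3 = 3 - 1*⅓ = 3 - ⅓ = 8/3 ≈ 2.6667)
z = 4 (z = 2 - ½*(-4) = 2 + 2 = 4)
C(I) = 12 (C(I) = -4 + 4² = -4 + 16 = 12)
V = 675 (V = 15*45 = 675)
-38 + C(E)*V = -38 + 12*675 = -38 + 8100 = 8062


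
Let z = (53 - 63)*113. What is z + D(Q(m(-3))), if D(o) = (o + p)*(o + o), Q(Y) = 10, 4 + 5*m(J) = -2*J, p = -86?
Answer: -2650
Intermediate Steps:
m(J) = -⅘ - 2*J/5 (m(J) = -⅘ + (-2*J)/5 = -⅘ - 2*J/5)
D(o) = 2*o*(-86 + o) (D(o) = (o - 86)*(o + o) = (-86 + o)*(2*o) = 2*o*(-86 + o))
z = -1130 (z = -10*113 = -1130)
z + D(Q(m(-3))) = -1130 + 2*10*(-86 + 10) = -1130 + 2*10*(-76) = -1130 - 1520 = -2650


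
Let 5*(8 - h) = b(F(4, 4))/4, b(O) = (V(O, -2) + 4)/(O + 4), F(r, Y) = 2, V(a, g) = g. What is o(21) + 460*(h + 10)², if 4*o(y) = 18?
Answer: 26778353/180 ≈ 1.4877e+5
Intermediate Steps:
b(O) = 2/(4 + O) (b(O) = (-2 + 4)/(O + 4) = 2/(4 + O))
o(y) = 9/2 (o(y) = (¼)*18 = 9/2)
h = 479/60 (h = 8 - 2/(4 + 2)/(5*4) = 8 - 2/6/(5*4) = 8 - 2*(⅙)/(5*4) = 8 - 1/(15*4) = 8 - ⅕*1/12 = 8 - 1/60 = 479/60 ≈ 7.9833)
o(21) + 460*(h + 10)² = 9/2 + 460*(479/60 + 10)² = 9/2 + 460*(1079/60)² = 9/2 + 460*(1164241/3600) = 9/2 + 26777543/180 = 26778353/180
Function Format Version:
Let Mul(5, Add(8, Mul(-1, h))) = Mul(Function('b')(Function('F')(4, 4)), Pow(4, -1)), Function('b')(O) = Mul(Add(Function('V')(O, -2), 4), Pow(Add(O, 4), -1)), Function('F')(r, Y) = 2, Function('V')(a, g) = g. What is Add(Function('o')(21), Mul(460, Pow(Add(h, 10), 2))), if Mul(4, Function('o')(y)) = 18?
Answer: Rational(26778353, 180) ≈ 1.4877e+5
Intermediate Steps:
Function('b')(O) = Mul(2, Pow(Add(4, O), -1)) (Function('b')(O) = Mul(Add(-2, 4), Pow(Add(O, 4), -1)) = Mul(2, Pow(Add(4, O), -1)))
Function('o')(y) = Rational(9, 2) (Function('o')(y) = Mul(Rational(1, 4), 18) = Rational(9, 2))
h = Rational(479, 60) (h = Add(8, Mul(Rational(-1, 5), Mul(Mul(2, Pow(Add(4, 2), -1)), Pow(4, -1)))) = Add(8, Mul(Rational(-1, 5), Mul(Mul(2, Pow(6, -1)), Rational(1, 4)))) = Add(8, Mul(Rational(-1, 5), Mul(Mul(2, Rational(1, 6)), Rational(1, 4)))) = Add(8, Mul(Rational(-1, 5), Mul(Rational(1, 3), Rational(1, 4)))) = Add(8, Mul(Rational(-1, 5), Rational(1, 12))) = Add(8, Rational(-1, 60)) = Rational(479, 60) ≈ 7.9833)
Add(Function('o')(21), Mul(460, Pow(Add(h, 10), 2))) = Add(Rational(9, 2), Mul(460, Pow(Add(Rational(479, 60), 10), 2))) = Add(Rational(9, 2), Mul(460, Pow(Rational(1079, 60), 2))) = Add(Rational(9, 2), Mul(460, Rational(1164241, 3600))) = Add(Rational(9, 2), Rational(26777543, 180)) = Rational(26778353, 180)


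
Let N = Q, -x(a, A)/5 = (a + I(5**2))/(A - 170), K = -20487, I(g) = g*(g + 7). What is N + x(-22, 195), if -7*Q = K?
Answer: 96989/35 ≈ 2771.1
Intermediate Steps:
I(g) = g*(7 + g)
x(a, A) = -5*(800 + a)/(-170 + A) (x(a, A) = -5*(a + 5**2*(7 + 5**2))/(A - 170) = -5*(a + 25*(7 + 25))/(-170 + A) = -5*(a + 25*32)/(-170 + A) = -5*(a + 800)/(-170 + A) = -5*(800 + a)/(-170 + A))
Q = 20487/7 (Q = -1/7*(-20487) = 20487/7 ≈ 2926.7)
N = 20487/7 ≈ 2926.7
N + x(-22, 195) = 20487/7 + 5*(-800 - 1*(-22))/(-170 + 195) = 20487/7 + 5*(-800 + 22)/25 = 20487/7 + 5*(1/25)*(-778) = 20487/7 - 778/5 = 96989/35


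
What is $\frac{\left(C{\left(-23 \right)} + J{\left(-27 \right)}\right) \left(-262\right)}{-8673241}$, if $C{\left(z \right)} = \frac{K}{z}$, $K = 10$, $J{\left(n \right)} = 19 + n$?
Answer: $- \frac{50828}{199484543} \approx -0.0002548$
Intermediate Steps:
$C{\left(z \right)} = \frac{10}{z}$
$\frac{\left(C{\left(-23 \right)} + J{\left(-27 \right)}\right) \left(-262\right)}{-8673241} = \frac{\left(\frac{10}{-23} + \left(19 - 27\right)\right) \left(-262\right)}{-8673241} = \left(10 \left(- \frac{1}{23}\right) - 8\right) \left(-262\right) \left(- \frac{1}{8673241}\right) = \left(- \frac{10}{23} - 8\right) \left(-262\right) \left(- \frac{1}{8673241}\right) = \left(- \frac{194}{23}\right) \left(-262\right) \left(- \frac{1}{8673241}\right) = \frac{50828}{23} \left(- \frac{1}{8673241}\right) = - \frac{50828}{199484543}$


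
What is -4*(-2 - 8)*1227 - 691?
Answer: 48389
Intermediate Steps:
-4*(-2 - 8)*1227 - 691 = -4*(-10)*1227 - 691 = 40*1227 - 691 = 49080 - 691 = 48389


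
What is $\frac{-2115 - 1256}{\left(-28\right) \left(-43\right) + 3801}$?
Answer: $- \frac{3371}{5005} \approx -0.67353$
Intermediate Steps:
$\frac{-2115 - 1256}{\left(-28\right) \left(-43\right) + 3801} = - \frac{3371}{1204 + 3801} = - \frac{3371}{5005}$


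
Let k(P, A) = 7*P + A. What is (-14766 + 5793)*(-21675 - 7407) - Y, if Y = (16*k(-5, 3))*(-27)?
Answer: 260938962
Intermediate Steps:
k(P, A) = A + 7*P
Y = 13824 (Y = (16*(3 + 7*(-5)))*(-27) = (16*(3 - 35))*(-27) = (16*(-32))*(-27) = -512*(-27) = 13824)
(-14766 + 5793)*(-21675 - 7407) - Y = (-14766 + 5793)*(-21675 - 7407) - 1*13824 = -8973*(-29082) - 13824 = 260952786 - 13824 = 260938962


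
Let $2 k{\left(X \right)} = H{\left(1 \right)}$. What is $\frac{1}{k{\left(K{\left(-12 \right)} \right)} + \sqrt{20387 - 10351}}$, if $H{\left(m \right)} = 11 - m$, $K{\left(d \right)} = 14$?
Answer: $- \frac{5}{10011} + \frac{2 \sqrt{2509}}{10011} \approx 0.0095075$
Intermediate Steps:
$k{\left(X \right)} = 5$ ($k{\left(X \right)} = \frac{11 - 1}{2} = \frac{1}{2} \cdot 10 = 5$)
$\frac{1}{k{\left(K{\left(-12 \right)} \right)} + \sqrt{20387 - 10351}} = \frac{1}{5 + \sqrt{20387 - 10351}} = \frac{1}{5 + \sqrt{10036}} = \frac{1}{5 + 2 \sqrt{2509}}$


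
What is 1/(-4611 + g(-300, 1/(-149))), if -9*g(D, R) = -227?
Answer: -9/41272 ≈ -0.00021807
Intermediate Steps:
g(D, R) = 227/9 (g(D, R) = -⅑*(-227) = 227/9)
1/(-4611 + g(-300, 1/(-149))) = 1/(-4611 + 227/9) = 1/(-41272/9) = -9/41272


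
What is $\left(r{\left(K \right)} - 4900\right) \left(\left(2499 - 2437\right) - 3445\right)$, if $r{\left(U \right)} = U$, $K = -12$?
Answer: $16617296$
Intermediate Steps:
$\left(r{\left(K \right)} - 4900\right) \left(\left(2499 - 2437\right) - 3445\right) = \left(-12 - 4900\right) \left(\left(2499 - 2437\right) - 3445\right) = - 4912 \left(\left(2499 - 2437\right) - 3445\right) = - 4912 \left(62 - 3445\right) = \left(-4912\right) \left(-3383\right) = 16617296$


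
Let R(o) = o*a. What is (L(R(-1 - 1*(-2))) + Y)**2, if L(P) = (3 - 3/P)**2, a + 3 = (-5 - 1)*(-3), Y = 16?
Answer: 355216/625 ≈ 568.35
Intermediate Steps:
a = 15 (a = -3 + (-5 - 1)*(-3) = -3 - 6*(-3) = -3 + 18 = 15)
R(o) = 15*o (R(o) = o*15 = 15*o)
(L(R(-1 - 1*(-2))) + Y)**2 = (9*(-1 + 15*(-1 - 1*(-2)))**2/(15*(-1 - 1*(-2)))**2 + 16)**2 = (9*(-1 + 15*(-1 + 2))**2/(15*(-1 + 2))**2 + 16)**2 = (9*(-1 + 15*1)**2/(15*1)**2 + 16)**2 = (9*(-1 + 15)**2/15**2 + 16)**2 = (9*(1/225)*14**2 + 16)**2 = (9*(1/225)*196 + 16)**2 = (196/25 + 16)**2 = (596/25)**2 = 355216/625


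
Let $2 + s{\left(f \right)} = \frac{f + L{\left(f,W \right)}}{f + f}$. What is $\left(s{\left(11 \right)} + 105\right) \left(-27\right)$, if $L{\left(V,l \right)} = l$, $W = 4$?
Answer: $- \frac{61587}{22} \approx -2799.4$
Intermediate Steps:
$s{\left(f \right)} = -2 + \frac{4 + f}{2 f}$ ($s{\left(f \right)} = -2 + \frac{f + 4}{f + f} = -2 + \frac{4 + f}{2 f}$)
$\left(s{\left(11 \right)} + 105\right) \left(-27\right) = \left(\left(- \frac{3}{2} + \frac{2}{11}\right) + 105\right) \left(-27\right) = \left(- \frac{29}{22} + 105\right) \left(-27\right) = \frac{2281}{22} \left(-27\right) = - \frac{61587}{22}$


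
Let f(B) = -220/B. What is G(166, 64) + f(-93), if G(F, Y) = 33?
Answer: 3289/93 ≈ 35.366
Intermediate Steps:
G(166, 64) + f(-93) = 33 - 220/(-93) = 33 - 220*(-1/93) = 33 + 220/93 = 3289/93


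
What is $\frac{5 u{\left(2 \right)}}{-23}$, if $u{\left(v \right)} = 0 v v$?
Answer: $0$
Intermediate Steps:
$u{\left(v \right)} = 0$ ($u{\left(v \right)} = 0 v = 0$)
$\frac{5 u{\left(2 \right)}}{-23} = \frac{5 \cdot 0}{-23} = 0 \left(- \frac{1}{23}\right) = 0$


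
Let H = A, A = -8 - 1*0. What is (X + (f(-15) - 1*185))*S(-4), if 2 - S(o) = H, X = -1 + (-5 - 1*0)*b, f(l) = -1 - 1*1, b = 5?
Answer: -2130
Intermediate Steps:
f(l) = -2 (f(l) = -1 - 1 = -2)
X = -26 (X = -1 + (-5 - 1*0)*5 = -1 + (-5 + 0)*5 = -1 - 5*5 = -1 - 25 = -26)
A = -8 (A = -8 + 0 = -8)
H = -8
S(o) = 10 (S(o) = 2 - 1*(-8) = 2 + 8 = 10)
(X + (f(-15) - 1*185))*S(-4) = (-26 + (-2 - 1*185))*10 = (-26 + (-2 - 185))*10 = (-26 - 187)*10 = -213*10 = -2130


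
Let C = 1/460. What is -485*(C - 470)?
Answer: 20971303/92 ≈ 2.2795e+5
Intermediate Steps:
C = 1/460 ≈ 0.0021739
-485*(C - 470) = -485*(1/460 - 470) = -485*(-216199/460) = 20971303/92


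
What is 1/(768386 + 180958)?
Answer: 1/949344 ≈ 1.0534e-6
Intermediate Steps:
1/(768386 + 180958) = 1/949344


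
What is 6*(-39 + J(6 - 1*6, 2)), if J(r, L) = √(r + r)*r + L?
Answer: -222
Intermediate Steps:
J(r, L) = L + √2*r^(3/2) (J(r, L) = √(2*r)*r + L = (√2*√r)*r + L = √2*r^(3/2) + L = L + √2*r^(3/2))
6*(-39 + J(6 - 1*6, 2)) = 6*(-39 + (2 + √2*(6 - 1*6)^(3/2))) = 6*(-39 + (2 + √2*(6 - 6)^(3/2))) = 6*(-39 + (2 + √2*0^(3/2))) = 6*(-39 + (2 + √2*0)) = 6*(-39 + (2 + 0)) = 6*(-39 + 2) = 6*(-37) = -222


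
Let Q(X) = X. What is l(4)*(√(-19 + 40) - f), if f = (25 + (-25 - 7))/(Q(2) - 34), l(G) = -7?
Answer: 49/32 - 7*√21 ≈ -30.547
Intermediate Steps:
f = 7/32 (f = (25 + (-25 - 7))/(2 - 34) = (25 - 32)/(-32) = -7*(-1/32) = 7/32 ≈ 0.21875)
l(4)*(√(-19 + 40) - f) = -7*(√(-19 + 40) - 1*7/32) = -7*(√21 - 7/32) = -7*(-7/32 + √21) = 49/32 - 7*√21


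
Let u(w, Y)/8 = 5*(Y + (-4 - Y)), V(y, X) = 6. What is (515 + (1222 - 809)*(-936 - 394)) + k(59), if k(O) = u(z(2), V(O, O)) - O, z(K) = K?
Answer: -548994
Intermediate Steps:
u(w, Y) = -160 (u(w, Y) = 8*(5*(Y + (-4 - Y))) = 8*(5*(-4)) = 8*(-20) = -160)
k(O) = -160 - O
(515 + (1222 - 809)*(-936 - 394)) + k(59) = (515 + (1222 - 809)*(-936 - 394)) + (-160 - 1*59) = (515 + 413*(-1330)) + (-160 - 59) = (515 - 549290) - 219 = -548775 - 219 = -548994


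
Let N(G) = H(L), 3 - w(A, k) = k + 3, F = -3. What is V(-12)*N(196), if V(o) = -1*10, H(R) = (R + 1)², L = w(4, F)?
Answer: -160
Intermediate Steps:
w(A, k) = -k (w(A, k) = 3 - (k + 3) = 3 - (3 + k) = 3 + (-3 - k) = -k)
L = 3 (L = -1*(-3) = 3)
H(R) = (1 + R)²
V(o) = -10
N(G) = 16 (N(G) = (1 + 3)² = 4² = 16)
V(-12)*N(196) = -10*16 = -160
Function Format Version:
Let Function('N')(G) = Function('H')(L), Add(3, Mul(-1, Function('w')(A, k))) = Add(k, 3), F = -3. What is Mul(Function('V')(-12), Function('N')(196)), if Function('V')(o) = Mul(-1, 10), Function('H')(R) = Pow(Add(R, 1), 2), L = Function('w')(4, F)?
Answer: -160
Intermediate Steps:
Function('w')(A, k) = Mul(-1, k) (Function('w')(A, k) = Add(3, Mul(-1, Add(k, 3))) = Add(3, Mul(-1, Add(3, k))) = Add(3, Add(-3, Mul(-1, k))) = Mul(-1, k))
L = 3 (L = Mul(-1, -3) = 3)
Function('H')(R) = Pow(Add(1, R), 2)
Function('V')(o) = -10
Function('N')(G) = 16 (Function('N')(G) = Pow(Add(1, 3), 2) = Pow(4, 2) = 16)
Mul(Function('V')(-12), Function('N')(196)) = Mul(-10, 16) = -160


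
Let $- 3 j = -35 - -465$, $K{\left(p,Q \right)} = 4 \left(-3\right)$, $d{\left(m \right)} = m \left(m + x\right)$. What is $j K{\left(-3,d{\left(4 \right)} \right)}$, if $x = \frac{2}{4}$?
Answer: $1720$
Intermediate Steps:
$x = \frac{1}{2}$ ($x = 2 \cdot \frac{1}{4} = \frac{1}{2} \approx 0.5$)
$d{\left(m \right)} = m \left(\frac{1}{2} + m\right)$ ($d{\left(m \right)} = m \left(m + \frac{1}{2}\right) = m \left(\frac{1}{2} + m\right)$)
$K{\left(p,Q \right)} = -12$
$j = - \frac{430}{3}$ ($j = - \frac{-35 - -465}{3} = - \frac{-35 + 465}{3} = \left(- \frac{1}{3}\right) 430 = - \frac{430}{3} \approx -143.33$)
$j K{\left(-3,d{\left(4 \right)} \right)} = \left(- \frac{430}{3}\right) \left(-12\right) = 1720$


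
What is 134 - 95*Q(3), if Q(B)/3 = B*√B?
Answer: 134 - 855*√3 ≈ -1346.9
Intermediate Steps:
Q(B) = 3*B^(3/2) (Q(B) = 3*(B*√B) = 3*B^(3/2))
134 - 95*Q(3) = 134 - 285*3^(3/2) = 134 - 285*3*√3 = 134 - 855*√3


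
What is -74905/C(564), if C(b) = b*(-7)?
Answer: 74905/3948 ≈ 18.973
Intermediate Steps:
C(b) = -7*b
-74905/C(564) = -74905/((-7*564)) = -74905/(-3948) = -74905*(-1/3948) = 74905/3948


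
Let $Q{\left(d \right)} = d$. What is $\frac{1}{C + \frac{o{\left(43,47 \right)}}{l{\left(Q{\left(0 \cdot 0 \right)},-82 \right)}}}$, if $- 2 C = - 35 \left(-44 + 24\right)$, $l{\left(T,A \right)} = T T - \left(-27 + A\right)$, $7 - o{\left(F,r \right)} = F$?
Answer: $- \frac{109}{38186} \approx -0.0028544$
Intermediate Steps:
$o{\left(F,r \right)} = 7 - F$
$l{\left(T,A \right)} = 27 + T^{2} - A$ ($l{\left(T,A \right)} = T^{2} - \left(-27 + A\right) = 27 + T^{2} - A$)
$C = -350$ ($C = - \frac{\left(-35\right) \left(-44 + 24\right)}{2} = - \frac{\left(-35\right) \left(-20\right)}{2} = \left(- \frac{1}{2}\right) 700 = -350$)
$\frac{1}{C + \frac{o{\left(43,47 \right)}}{l{\left(Q{\left(0 \cdot 0 \right)},-82 \right)}}} = \frac{1}{-350 + \frac{7 - 43}{27 + \left(0 \cdot 0\right)^{2} - -82}} = \frac{1}{-350 + \frac{7 - 43}{27 + 0^{2} + 82}} = \frac{1}{-350 - \frac{36}{27 + 0 + 82}} = \frac{1}{-350 - \frac{36}{109}} = \frac{1}{- \frac{38186}{109}} = - \frac{109}{38186}$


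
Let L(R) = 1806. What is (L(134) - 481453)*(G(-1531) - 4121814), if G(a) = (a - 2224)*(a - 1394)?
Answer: -3291127148967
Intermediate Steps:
G(a) = (-2224 + a)*(-1394 + a)
(L(134) - 481453)*(G(-1531) - 4121814) = (1806 - 481453)*((3100256 + (-1531)**2 - 3618*(-1531)) - 4121814) = -479647*((3100256 + 2343961 + 5539158) - 4121814) = -479647*(10983375 - 4121814) = -479647*6861561 = -3291127148967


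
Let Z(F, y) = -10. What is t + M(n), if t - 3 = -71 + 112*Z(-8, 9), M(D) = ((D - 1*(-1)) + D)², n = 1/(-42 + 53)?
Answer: -143579/121 ≈ -1186.6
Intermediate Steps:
n = 1/11 ≈ 0.090909
M(D) = (1 + 2*D)² (M(D) = ((D + 1) + D)² = ((1 + D) + D)² = (1 + 2*D)²)
t = -1188 (t = 3 + (-71 + 112*(-10)) = 3 + (-71 - 1120) = 3 - 1191 = -1188)
t + M(n) = -1188 + (1 + 2*(1/11))² = -1188 + (1 + 2/11)² = -1188 + (13/11)² = -1188 + 169/121 = -143579/121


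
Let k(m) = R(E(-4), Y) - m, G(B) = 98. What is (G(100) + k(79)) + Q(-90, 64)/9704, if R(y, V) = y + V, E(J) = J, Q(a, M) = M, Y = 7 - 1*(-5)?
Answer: 32759/1213 ≈ 27.007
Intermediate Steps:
Y = 12 (Y = 7 + 5 = 12)
R(y, V) = V + y
k(m) = 8 - m (k(m) = (12 - 4) - m = 8 - m)
(G(100) + k(79)) + Q(-90, 64)/9704 = (98 + (8 - 1*79)) + 64/9704 = (98 + (8 - 79)) + 64*(1/9704) = (98 - 71) + 8/1213 = 27 + 8/1213 = 32759/1213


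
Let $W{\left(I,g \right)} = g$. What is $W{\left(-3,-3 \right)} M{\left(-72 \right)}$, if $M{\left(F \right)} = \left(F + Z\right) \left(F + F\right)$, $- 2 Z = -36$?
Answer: $-23328$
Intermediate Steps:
$Z = 18$ ($Z = \left(- \frac{1}{2}\right) \left(-36\right) = 18$)
$M{\left(F \right)} = 2 F \left(18 + F\right)$ ($M{\left(F \right)} = \left(F + 18\right) \left(F + F\right) = \left(18 + F\right) 2 F = 2 F \left(18 + F\right)$)
$W{\left(-3,-3 \right)} M{\left(-72 \right)} = - 3 \cdot 2 \left(-72\right) \left(18 - 72\right) = - 3 \cdot 2 \left(-72\right) \left(-54\right) = \left(-3\right) 7776 = -23328$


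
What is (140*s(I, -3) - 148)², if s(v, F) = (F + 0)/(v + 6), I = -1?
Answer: 53824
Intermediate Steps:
s(v, F) = F/(6 + v)
(140*s(I, -3) - 148)² = (140*(-3/(6 - 1)) - 148)² = (140*(-3/5) - 148)² = (140*(-3*⅕) - 148)² = (140*(-⅗) - 148)² = (-84 - 148)² = (-232)² = 53824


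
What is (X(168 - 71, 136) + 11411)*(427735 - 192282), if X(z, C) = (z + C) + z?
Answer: 2764453673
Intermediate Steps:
X(z, C) = C + 2*z (X(z, C) = (C + z) + z = C + 2*z)
(X(168 - 71, 136) + 11411)*(427735 - 192282) = ((136 + 2*(168 - 71)) + 11411)*(427735 - 192282) = ((136 + 2*97) + 11411)*235453 = ((136 + 194) + 11411)*235453 = (330 + 11411)*235453 = 11741*235453 = 2764453673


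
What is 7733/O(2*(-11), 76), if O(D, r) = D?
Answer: -703/2 ≈ -351.50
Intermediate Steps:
7733/O(2*(-11), 76) = 7733/((2*(-11))) = 7733/(-22) = 7733*(-1/22) = -703/2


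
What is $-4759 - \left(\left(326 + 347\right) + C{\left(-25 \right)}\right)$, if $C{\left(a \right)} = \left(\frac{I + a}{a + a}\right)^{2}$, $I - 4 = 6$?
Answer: $- \frac{543209}{100} \approx -5432.1$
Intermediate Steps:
$I = 10$ ($I = 4 + 6 = 10$)
$C{\left(a \right)} = \frac{\left(10 + a\right)^{2}}{4 a^{2}}$ ($C{\left(a \right)} = \left(\frac{10 + a}{a + a}\right)^{2} = \left(\frac{10 + a}{2 a}\right)^{2} = \frac{\left(10 + a\right)^{2}}{4 a^{2}}$)
$-4759 - \left(\left(326 + 347\right) + C{\left(-25 \right)}\right) = -4759 - \left(\left(326 + 347\right) + \frac{\left(10 - 25\right)^{2}}{4 \cdot 625}\right) = -4759 - \left(673 + \frac{1}{4} \cdot \frac{1}{625} \left(-15\right)^{2}\right) = -4759 - \left(673 + \frac{1}{4} \cdot \frac{1}{625} \cdot 225\right) = -4759 - \left(673 + \frac{9}{100}\right) = -4759 - \frac{67309}{100} = - \frac{543209}{100}$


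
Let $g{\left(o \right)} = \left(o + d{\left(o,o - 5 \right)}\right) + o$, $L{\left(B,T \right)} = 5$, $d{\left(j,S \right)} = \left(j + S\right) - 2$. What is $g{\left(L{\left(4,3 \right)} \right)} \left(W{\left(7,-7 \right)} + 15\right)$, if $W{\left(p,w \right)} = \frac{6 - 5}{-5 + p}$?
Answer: $\frac{403}{2} \approx 201.5$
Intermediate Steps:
$d{\left(j,S \right)} = -2 + S + j$ ($d{\left(j,S \right)} = \left(S + j\right) - 2 = -2 + S + j$)
$W{\left(p,w \right)} = \frac{1}{-5 + p}$ ($W{\left(p,w \right)} = 1 \frac{1}{-5 + p} = \frac{1}{-5 + p}$)
$g{\left(o \right)} = -7 + 4 o$ ($g{\left(o \right)} = \left(o + \left(-2 + \left(o - 5\right) + o\right)\right) + o = \left(o + \left(-2 + \left(-5 + o\right) + o\right)\right) + o = \left(o + \left(-7 + 2 o\right)\right) + o = \left(-7 + 3 o\right) + o = -7 + 4 o$)
$g{\left(L{\left(4,3 \right)} \right)} \left(W{\left(7,-7 \right)} + 15\right) = \left(-7 + 4 \cdot 5\right) \left(\frac{1}{-5 + 7} + 15\right) = \left(-7 + 20\right) \left(\frac{1}{2} + 15\right) = 13 \left(\frac{1}{2} + 15\right) = 13 \cdot \frac{31}{2} = \frac{403}{2}$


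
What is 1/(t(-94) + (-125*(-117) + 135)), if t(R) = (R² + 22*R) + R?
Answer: 1/21434 ≈ 4.6655e-5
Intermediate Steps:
t(R) = R² + 23*R
1/(t(-94) + (-125*(-117) + 135)) = 1/(-94*(23 - 94) + (-125*(-117) + 135)) = 1/(-94*(-71) + (14625 + 135)) = 1/(6674 + 14760) = 1/21434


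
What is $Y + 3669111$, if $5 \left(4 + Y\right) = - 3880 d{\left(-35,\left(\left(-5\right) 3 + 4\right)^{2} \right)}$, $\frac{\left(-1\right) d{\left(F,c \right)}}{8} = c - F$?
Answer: $4637555$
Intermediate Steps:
$d{\left(F,c \right)} = - 8 c + 8 F$ ($d{\left(F,c \right)} = - 8 \left(c - F\right) = - 8 c + 8 F$)
$Y = 968444$ ($Y = -4 + \frac{\left(-3880\right) \left(- 8 \left(\left(-5\right) 3 + 4\right)^{2} + 8 \left(-35\right)\right)}{5} = -4 + \frac{\left(-3880\right) \left(- 8 \left(-15 + 4\right)^{2} - 280\right)}{5} = -4 + \frac{\left(-3880\right) \left(- 8 \left(-11\right)^{2} - 280\right)}{5} = -4 + \frac{\left(-3880\right) \left(\left(-8\right) 121 - 280\right)}{5} = -4 + \frac{\left(-3880\right) \left(-968 - 280\right)}{5} = -4 + \frac{\left(-3880\right) \left(-1248\right)}{5} = -4 + \frac{1}{5} \cdot 4842240 = -4 + 968448 = 968444$)
$Y + 3669111 = 968444 + 3669111 = 4637555$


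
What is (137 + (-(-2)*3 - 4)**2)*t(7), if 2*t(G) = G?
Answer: 987/2 ≈ 493.50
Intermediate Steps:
t(G) = G/2
(137 + (-(-2)*3 - 4)**2)*t(7) = (137 + (-(-2)*3 - 4)**2)*((1/2)*7) = (137 + (-2*(-3) - 4)**2)*(7/2) = (137 + (6 - 4)**2)*(7/2) = (137 + 2**2)*(7/2) = (137 + 4)*(7/2) = 141*(7/2) = 987/2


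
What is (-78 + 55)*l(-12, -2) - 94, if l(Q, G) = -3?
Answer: -25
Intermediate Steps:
(-78 + 55)*l(-12, -2) - 94 = (-78 + 55)*(-3) - 94 = -23*(-3) - 94 = 69 - 94 = -25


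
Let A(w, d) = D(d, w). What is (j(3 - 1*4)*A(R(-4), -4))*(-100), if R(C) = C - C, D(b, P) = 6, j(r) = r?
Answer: 600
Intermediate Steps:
R(C) = 0
A(w, d) = 6
(j(3 - 1*4)*A(R(-4), -4))*(-100) = ((3 - 1*4)*6)*(-100) = ((3 - 4)*6)*(-100) = -1*6*(-100) = -6*(-100) = 600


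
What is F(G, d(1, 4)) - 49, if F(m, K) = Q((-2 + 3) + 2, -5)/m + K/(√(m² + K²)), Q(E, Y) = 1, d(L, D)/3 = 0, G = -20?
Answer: -981/20 ≈ -49.050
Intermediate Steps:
d(L, D) = 0 (d(L, D) = 3*0 = 0)
F(m, K) = 1/m + K/√(K² + m²) (F(m, K) = 1/m + K/(√(m² + K²)) = 1/m + K/(√(K² + m²)) = 1/m + K/√(K² + m²))
F(G, d(1, 4)) - 49 = (1/(-20) + 0/√(0² + (-20)²)) - 49 = (-1/20 + 0/√(0 + 400)) - 49 = (-1/20 + 0/√400) - 49 = (-1/20 + 0*(1/20)) - 49 = (-1/20 + 0) - 49 = -1/20 - 49 = -981/20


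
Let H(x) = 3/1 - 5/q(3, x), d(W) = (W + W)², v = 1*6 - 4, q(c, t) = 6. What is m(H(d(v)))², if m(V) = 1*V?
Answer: 169/36 ≈ 4.6944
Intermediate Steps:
v = 2 (v = 6 - 4 = 2)
d(W) = 4*W² (d(W) = (2*W)² = 4*W²)
H(x) = 13/6 (H(x) = 3/1 - 5/6 = 3*1 - 5*⅙ = 3 - ⅚ = 13/6)
m(V) = V
m(H(d(v)))² = (13/6)² = 169/36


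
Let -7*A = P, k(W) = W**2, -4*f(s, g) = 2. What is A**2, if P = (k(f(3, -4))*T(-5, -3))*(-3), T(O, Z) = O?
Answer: 225/784 ≈ 0.28699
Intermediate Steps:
f(s, g) = -1/2 (f(s, g) = -1/4*2 = -1/2)
P = 15/4 (P = ((-1/2)**2*(-5))*(-3) = ((1/4)*(-5))*(-3) = -5/4*(-3) = 15/4 ≈ 3.7500)
A = -15/28 (A = -1/7*15/4 = -15/28 ≈ -0.53571)
A**2 = (-15/28)**2 = 225/784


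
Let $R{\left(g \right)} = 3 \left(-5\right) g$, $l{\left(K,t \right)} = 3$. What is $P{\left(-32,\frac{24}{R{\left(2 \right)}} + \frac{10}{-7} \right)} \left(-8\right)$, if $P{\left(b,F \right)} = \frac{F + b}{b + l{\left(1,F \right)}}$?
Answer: $- \frac{9584}{1015} \approx -9.4424$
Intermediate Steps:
$R{\left(g \right)} = - 15 g$
$P{\left(b,F \right)} = \frac{F + b}{3 + b}$ ($P{\left(b,F \right)} = \frac{F + b}{b + 3} = \frac{F + b}{3 + b}$)
$P{\left(-32,\frac{24}{R{\left(2 \right)}} + \frac{10}{-7} \right)} \left(-8\right) = \frac{\left(\frac{24}{\left(-15\right) 2} + \frac{10}{-7}\right) - 32}{3 - 32} \left(-8\right) = \frac{\left(\frac{24}{-30} + 10 \left(- \frac{1}{7}\right)\right) - 32}{-29} \left(-8\right) = - \frac{\left(24 \left(- \frac{1}{30}\right) - \frac{10}{7}\right) - 32}{29} \left(-8\right) = - \frac{\left(- \frac{4}{5} - \frac{10}{7}\right) - 32}{29} \left(-8\right) = - \frac{- \frac{78}{35} - 32}{29} \left(-8\right) = \left(- \frac{1}{29}\right) \left(- \frac{1198}{35}\right) \left(-8\right) = \frac{1198}{1015} \left(-8\right) = - \frac{9584}{1015}$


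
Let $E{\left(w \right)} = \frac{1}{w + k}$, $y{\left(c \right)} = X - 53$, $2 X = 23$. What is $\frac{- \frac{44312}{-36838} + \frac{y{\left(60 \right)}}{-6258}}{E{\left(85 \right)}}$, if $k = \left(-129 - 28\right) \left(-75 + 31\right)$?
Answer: $\frac{92851479909}{10977724} \approx 8458.2$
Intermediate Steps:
$X = \frac{23}{2}$ ($X = \frac{1}{2} \cdot 23 = \frac{23}{2} \approx 11.5$)
$k = 6908$ ($k = \left(-157\right) \left(-44\right) = 6908$)
$y{\left(c \right)} = - \frac{83}{2}$ ($y{\left(c \right)} = \frac{23}{2} - 53 = - \frac{83}{2}$)
$E{\left(w \right)} = \frac{1}{6908 + w}$ ($E{\left(w \right)} = \frac{1}{w + 6908} = \frac{1}{6908 + w}$)
$\frac{- \frac{44312}{-36838} + \frac{y{\left(60 \right)}}{-6258}}{E{\left(85 \right)}} = \frac{- \frac{44312}{-36838} - \frac{83}{2 \left(-6258\right)}}{\frac{1}{6908 + 85}} = \frac{\left(-44312\right) \left(- \frac{1}{36838}\right) - - \frac{83}{12516}}{\frac{1}{6993}} = \left(\frac{22156}{18419} + \frac{83}{12516}\right) \frac{1}{\frac{1}{6993}} = \frac{278833273}{230532204} \cdot 6993 = \frac{92851479909}{10977724}$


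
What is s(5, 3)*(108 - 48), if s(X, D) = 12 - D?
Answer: 540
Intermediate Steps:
s(5, 3)*(108 - 48) = (12 - 1*3)*(108 - 48) = (12 - 3)*60 = 9*60 = 540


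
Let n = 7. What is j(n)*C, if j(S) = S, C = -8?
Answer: -56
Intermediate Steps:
j(n)*C = 7*(-8) = -56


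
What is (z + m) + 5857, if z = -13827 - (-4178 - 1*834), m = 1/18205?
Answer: -53850389/18205 ≈ -2958.0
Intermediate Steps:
m = 1/18205 ≈ 5.4930e-5
z = -8815 (z = -13827 - (-4178 - 834) = -13827 - 1*(-5012) = -13827 + 5012 = -8815)
(z + m) + 5857 = (-8815 + 1/18205) + 5857 = -160477074/18205 + 5857 = -53850389/18205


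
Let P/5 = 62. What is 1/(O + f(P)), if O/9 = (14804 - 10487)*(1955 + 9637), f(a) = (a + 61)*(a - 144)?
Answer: 1/450445562 ≈ 2.2200e-9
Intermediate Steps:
P = 310 (P = 5*62 = 310)
f(a) = (-144 + a)*(61 + a) (f(a) = (61 + a)*(-144 + a) = (-144 + a)*(61 + a))
O = 450383976 (O = 9*((14804 - 10487)*(1955 + 9637)) = 9*(4317*11592) = 9*50042664 = 450383976)
1/(O + f(P)) = 1/(450383976 + (-8784 + 310² - 83*310)) = 1/(450383976 + (-8784 + 96100 - 25730)) = 1/(450383976 + 61586) = 1/450445562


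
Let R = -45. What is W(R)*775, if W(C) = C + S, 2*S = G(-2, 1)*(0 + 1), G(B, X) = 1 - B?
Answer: -67425/2 ≈ -33713.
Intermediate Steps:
S = 3/2 (S = ((1 - 1*(-2))*(0 + 1))/2 = ((1 + 2)*1)/2 = (3*1)/2 = (½)*3 = 3/2 ≈ 1.5000)
W(C) = 3/2 + C (W(C) = C + 3/2 = 3/2 + C)
W(R)*775 = (3/2 - 45)*775 = -87/2*775 = -67425/2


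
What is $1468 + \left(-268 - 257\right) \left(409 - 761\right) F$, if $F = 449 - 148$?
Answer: $55626268$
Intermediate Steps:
$F = 301$
$1468 + \left(-268 - 257\right) \left(409 - 761\right) F = 1468 + \left(-268 - 257\right) \left(409 - 761\right) 301 = 1468 + \left(-525\right) \left(-352\right) 301 = 1468 + 184800 \cdot 301 = 1468 + 55624800 = 55626268$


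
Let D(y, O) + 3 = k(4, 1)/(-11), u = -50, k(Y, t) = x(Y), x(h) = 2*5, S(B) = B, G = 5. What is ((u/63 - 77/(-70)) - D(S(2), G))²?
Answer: 853399369/48024900 ≈ 17.770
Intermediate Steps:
x(h) = 10
k(Y, t) = 10
D(y, O) = -43/11 (D(y, O) = -3 + 10/(-11) = -3 + 10*(-1/11) = -3 - 10/11 = -43/11)
((u/63 - 77/(-70)) - D(S(2), G))² = ((-50/63 - 77/(-70)) - 1*(-43/11))² = ((-50*1/63 - 77*(-1/70)) + 43/11)² = ((-50/63 + 11/10) + 43/11)² = (193/630 + 43/11)² = (29213/6930)² = 853399369/48024900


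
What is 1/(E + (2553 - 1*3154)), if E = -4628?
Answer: -1/5229 ≈ -0.00019124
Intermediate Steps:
1/(E + (2553 - 1*3154)) = 1/(-4628 + (2553 - 1*3154)) = 1/(-4628 + (2553 - 3154)) = 1/(-4628 - 601) = 1/(-5229) = -1/5229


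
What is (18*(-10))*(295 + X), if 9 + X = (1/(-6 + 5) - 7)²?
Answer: -63000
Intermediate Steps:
X = 55 (X = -9 + (1/(-6 + 5) - 7)² = -9 + (1/(-1) - 7)² = -9 + (-1 - 7)² = -9 + (-8)² = -9 + 64 = 55)
(18*(-10))*(295 + X) = (18*(-10))*(295 + 55) = -180*350 = -63000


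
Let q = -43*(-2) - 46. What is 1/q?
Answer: 1/40 ≈ 0.025000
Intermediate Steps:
q = 40 (q = 86 - 46 = 40)
1/q = 1/40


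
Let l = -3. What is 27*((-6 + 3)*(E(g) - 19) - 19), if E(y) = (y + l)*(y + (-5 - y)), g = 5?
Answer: 1836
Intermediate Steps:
E(y) = 15 - 5*y (E(y) = (y - 3)*(y + (-5 - y)) = (-3 + y)*(-5) = 15 - 5*y)
27*((-6 + 3)*(E(g) - 19) - 19) = 27*((-6 + 3)*((15 - 5*5) - 19) - 19) = 27*(-3*((15 - 25) - 19) - 19) = 27*(-3*(-10 - 19) - 19) = 27*(-3*(-29) - 19) = 27*(87 - 19) = 27*68 = 1836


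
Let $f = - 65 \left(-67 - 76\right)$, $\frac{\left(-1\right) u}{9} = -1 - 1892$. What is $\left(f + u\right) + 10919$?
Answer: $37251$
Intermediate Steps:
$u = 17037$ ($u = - 9 \left(-1 - 1892\right) = \left(-9\right) \left(-1893\right) = 17037$)
$f = 9295$ ($f = \left(-65\right) \left(-143\right) = 9295$)
$\left(f + u\right) + 10919 = \left(9295 + 17037\right) + 10919 = 26332 + 10919 = 37251$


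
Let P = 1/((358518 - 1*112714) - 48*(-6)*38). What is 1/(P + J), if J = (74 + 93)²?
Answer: 256748/7160444973 ≈ 3.5856e-5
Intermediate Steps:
J = 27889 (J = 167² = 27889)
P = 1/256748 (P = 1/((358518 - 112714) + 288*38) = 1/(245804 + 10944) = 1/256748 ≈ 3.8949e-6)
1/(P + J) = 1/(1/256748 + 27889) = 1/(7160444973/256748) = 256748/7160444973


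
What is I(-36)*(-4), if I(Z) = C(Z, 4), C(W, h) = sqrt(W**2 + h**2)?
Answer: -16*sqrt(82) ≈ -144.89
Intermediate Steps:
I(Z) = sqrt(16 + Z**2) (I(Z) = sqrt(Z**2 + 4**2) = sqrt(Z**2 + 16) = sqrt(16 + Z**2))
I(-36)*(-4) = sqrt(16 + (-36)**2)*(-4) = sqrt(16 + 1296)*(-4) = sqrt(1312)*(-4) = (4*sqrt(82))*(-4) = -16*sqrt(82)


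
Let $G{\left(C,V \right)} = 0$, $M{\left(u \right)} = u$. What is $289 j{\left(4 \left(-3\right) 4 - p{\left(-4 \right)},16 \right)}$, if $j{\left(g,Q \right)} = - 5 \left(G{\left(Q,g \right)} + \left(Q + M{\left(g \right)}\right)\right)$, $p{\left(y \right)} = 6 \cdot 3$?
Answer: $72250$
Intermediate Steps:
$p{\left(y \right)} = 18$
$j{\left(g,Q \right)} = - 5 Q - 5 g$ ($j{\left(g,Q \right)} = - 5 \left(0 + \left(Q + g\right)\right) = - 5 \left(Q + g\right) = - 5 Q - 5 g$)
$289 j{\left(4 \left(-3\right) 4 - p{\left(-4 \right)},16 \right)} = 289 \left(\left(-5\right) 16 - 5 \left(4 \left(-3\right) 4 - 18\right)\right) = 289 \left(-80 - 5 \left(\left(-12\right) 4 - 18\right)\right) = 289 \left(-80 - 5 \left(-48 - 18\right)\right) = 289 \left(-80 - -330\right) = 289 \left(-80 + 330\right) = 289 \cdot 250 = 72250$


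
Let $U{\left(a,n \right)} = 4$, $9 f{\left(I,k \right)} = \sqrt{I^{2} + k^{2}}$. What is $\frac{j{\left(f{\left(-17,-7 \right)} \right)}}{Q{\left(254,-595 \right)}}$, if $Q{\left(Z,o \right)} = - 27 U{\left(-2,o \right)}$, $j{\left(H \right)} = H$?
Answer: $- \frac{13 \sqrt{2}}{972} \approx -0.018914$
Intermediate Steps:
$f{\left(I,k \right)} = \frac{\sqrt{I^{2} + k^{2}}}{9}$
$Q{\left(Z,o \right)} = -108$ ($Q{\left(Z,o \right)} = \left(-27\right) 4 = -108$)
$\frac{j{\left(f{\left(-17,-7 \right)} \right)}}{Q{\left(254,-595 \right)}} = \frac{\frac{1}{9} \sqrt{\left(-17\right)^{2} + \left(-7\right)^{2}}}{-108} = \frac{\sqrt{289 + 49}}{9} \left(- \frac{1}{108}\right) = \frac{\sqrt{338}}{9} \left(- \frac{1}{108}\right) = \frac{13 \sqrt{2}}{9} \left(- \frac{1}{108}\right) = - \frac{13 \sqrt{2}}{972}$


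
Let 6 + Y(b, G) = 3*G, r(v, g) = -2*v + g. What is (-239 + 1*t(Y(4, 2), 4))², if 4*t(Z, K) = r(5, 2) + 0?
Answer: 58081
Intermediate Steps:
r(v, g) = g - 2*v
Y(b, G) = -6 + 3*G
t(Z, K) = -2 (t(Z, K) = ((2 - 2*5) + 0)/4 = ((2 - 10) + 0)/4 = (-8 + 0)/4 = (¼)*(-8) = -2)
(-239 + 1*t(Y(4, 2), 4))² = (-239 + 1*(-2))² = (-239 - 2)² = (-241)² = 58081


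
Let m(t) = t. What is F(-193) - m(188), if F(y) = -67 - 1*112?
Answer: -367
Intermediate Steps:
F(y) = -179 (F(y) = -67 - 112 = -179)
F(-193) - m(188) = -179 - 1*188 = -179 - 188 = -367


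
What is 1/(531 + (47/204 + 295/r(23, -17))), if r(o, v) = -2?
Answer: 204/78281 ≈ 0.0026060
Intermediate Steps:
1/(531 + (47/204 + 295/r(23, -17))) = 1/(531 + (47/204 + 295/(-2))) = 1/(531 + (47*(1/204) + 295*(-½))) = 1/(531 + (47/204 - 295/2)) = 1/(531 - 30043/204) = 1/(78281/204) = 204/78281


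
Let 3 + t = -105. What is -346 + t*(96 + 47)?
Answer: -15790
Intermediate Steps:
t = -108 (t = -3 - 105 = -108)
-346 + t*(96 + 47) = -346 - 108*(96 + 47) = -346 - 108*143 = -346 - 15444 = -15790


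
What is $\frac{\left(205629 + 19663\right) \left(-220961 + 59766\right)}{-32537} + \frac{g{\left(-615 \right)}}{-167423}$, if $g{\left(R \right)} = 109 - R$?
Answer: $\frac{6080124258709832}{5447442151} \approx 1.1161 \cdot 10^{6}$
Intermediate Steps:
$\frac{\left(205629 + 19663\right) \left(-220961 + 59766\right)}{-32537} + \frac{g{\left(-615 \right)}}{-167423} = \frac{\left(205629 + 19663\right) \left(-220961 + 59766\right)}{-32537} + \frac{109 - -615}{-167423} = 225292 \left(-161195\right) \left(- \frac{1}{32537}\right) + \left(109 + 615\right) \left(- \frac{1}{167423}\right) = \left(-36315943940\right) \left(- \frac{1}{32537}\right) + 724 \left(- \frac{1}{167423}\right) = \frac{36315943940}{32537} - \frac{724}{167423} = \frac{6080124258709832}{5447442151}$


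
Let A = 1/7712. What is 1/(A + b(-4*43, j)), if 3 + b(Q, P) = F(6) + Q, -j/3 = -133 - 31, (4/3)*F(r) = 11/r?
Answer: -7712/1338995 ≈ -0.0057595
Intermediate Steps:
F(r) = 33/(4*r) (F(r) = 3*(11/r)/4 = 33/(4*r))
A = 1/7712 ≈ 0.00012967
j = 492 (j = -3*(-133 - 31) = -3*(-164) = 492)
b(Q, P) = -13/8 + Q (b(Q, P) = -3 + ((33/4)/6 + Q) = -3 + ((33/4)*(⅙) + Q) = -3 + (11/8 + Q) = -13/8 + Q)
1/(A + b(-4*43, j)) = 1/(1/7712 + (-13/8 - 4*43)) = 1/(1/7712 + (-13/8 - 172)) = 1/(1/7712 - 1389/8) = 1/(-1338995/7712) = -7712/1338995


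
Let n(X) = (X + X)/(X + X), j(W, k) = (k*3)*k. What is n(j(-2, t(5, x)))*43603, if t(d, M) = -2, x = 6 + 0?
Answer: 43603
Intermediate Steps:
x = 6
j(W, k) = 3*k² (j(W, k) = (3*k)*k = 3*k²)
n(X) = 1 (n(X) = (2*X)/((2*X)) = (2*X)*(1/(2*X)) = 1)
n(j(-2, t(5, x)))*43603 = 1*43603 = 43603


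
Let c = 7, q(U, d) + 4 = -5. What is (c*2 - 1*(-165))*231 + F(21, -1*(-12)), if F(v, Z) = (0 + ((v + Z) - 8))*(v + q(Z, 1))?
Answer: 41649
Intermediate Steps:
q(U, d) = -9 (q(U, d) = -4 - 5 = -9)
F(v, Z) = (-9 + v)*(-8 + Z + v) (F(v, Z) = (0 + ((v + Z) - 8))*(v - 9) = (0 + ((Z + v) - 8))*(-9 + v) = (0 + (-8 + Z + v))*(-9 + v) = (-8 + Z + v)*(-9 + v) = (-9 + v)*(-8 + Z + v))
(c*2 - 1*(-165))*231 + F(21, -1*(-12)) = (7*2 - 1*(-165))*231 + (72 + 21² - 17*21 - (-9)*(-12) - 1*(-12)*21) = (14 + 165)*231 + (72 + 441 - 357 - 9*12 + 12*21) = 179*231 + (72 + 441 - 357 - 108 + 252) = 41349 + 300 = 41649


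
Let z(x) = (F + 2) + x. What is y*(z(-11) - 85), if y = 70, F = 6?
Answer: -6160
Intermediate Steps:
z(x) = 8 + x (z(x) = (6 + 2) + x = 8 + x)
y*(z(-11) - 85) = 70*((8 - 11) - 85) = 70*(-3 - 85) = 70*(-88) = -6160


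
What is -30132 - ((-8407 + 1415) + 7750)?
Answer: -30890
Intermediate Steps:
-30132 - ((-8407 + 1415) + 7750) = -30132 - (-6992 + 7750) = -30132 - 1*758 = -30132 - 758 = -30890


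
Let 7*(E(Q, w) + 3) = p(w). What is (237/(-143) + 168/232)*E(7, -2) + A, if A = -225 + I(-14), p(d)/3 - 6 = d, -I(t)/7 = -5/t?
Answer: -13138535/58058 ≈ -226.30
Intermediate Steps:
I(t) = 35/t (I(t) = -(-35)/t = 35/t)
p(d) = 18 + 3*d
E(Q, w) = -3/7 + 3*w/7 (E(Q, w) = -3 + (18 + 3*w)/7 = -3 + (18/7 + 3*w/7) = -3/7 + 3*w/7)
A = -455/2 (A = -225 + 35/(-14) = -225 + 35*(-1/14) = -225 - 5/2 = -455/2 ≈ -227.50)
(237/(-143) + 168/232)*E(7, -2) + A = (237/(-143) + 168/232)*(-3/7 + (3/7)*(-2)) - 455/2 = (237*(-1/143) + 168*(1/232))*(-3/7 - 6/7) - 455/2 = (-237/143 + 21/29)*(-9/7) - 455/2 = -3870/4147*(-9/7) - 455/2 = 34830/29029 - 455/2 = -13138535/58058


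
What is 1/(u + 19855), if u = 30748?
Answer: 1/50603 ≈ 1.9762e-5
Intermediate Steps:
1/(u + 19855) = 1/(30748 + 19855) = 1/50603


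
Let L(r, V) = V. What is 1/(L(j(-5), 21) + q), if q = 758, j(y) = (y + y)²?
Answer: 1/779 ≈ 0.0012837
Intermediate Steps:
j(y) = 4*y² (j(y) = (2*y)² = 4*y²)
1/(L(j(-5), 21) + q) = 1/(21 + 758) = 1/779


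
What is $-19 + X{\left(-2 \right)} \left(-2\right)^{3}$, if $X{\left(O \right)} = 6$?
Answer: $-67$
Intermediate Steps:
$-19 + X{\left(-2 \right)} \left(-2\right)^{3} = -19 + 6 \left(-2\right)^{3} = -19 + 6 \left(-8\right) = -19 - 48 = -67$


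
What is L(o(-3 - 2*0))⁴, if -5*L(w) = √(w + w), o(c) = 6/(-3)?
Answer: 16/625 ≈ 0.025600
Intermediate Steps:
o(c) = -2 (o(c) = 6*(-⅓) = -2)
L(w) = -√2*√w/5 (L(w) = -√(w + w)/5 = -√2*√w/5)
L(o(-3 - 2*0))⁴ = (-√2*√(-2)/5)⁴ = (-√2*I*√2/5)⁴ = (-2*I/5)⁴ = 16/625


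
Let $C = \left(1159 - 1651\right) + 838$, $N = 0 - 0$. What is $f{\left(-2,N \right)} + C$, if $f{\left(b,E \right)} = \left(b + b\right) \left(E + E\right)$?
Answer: $346$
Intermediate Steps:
$N = 0$ ($N = 0 + 0 = 0$)
$f{\left(b,E \right)} = 4 E b$ ($f{\left(b,E \right)} = 2 b 2 E = 4 E b$)
$C = 346$ ($C = -492 + 838 = 346$)
$f{\left(-2,N \right)} + C = 4 \cdot 0 \left(-2\right) + 346 = 0 + 346 = 346$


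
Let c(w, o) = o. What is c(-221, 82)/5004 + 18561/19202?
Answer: 11806726/12010851 ≈ 0.98300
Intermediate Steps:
c(-221, 82)/5004 + 18561/19202 = 82/5004 + 18561/19202 = 82*(1/5004) + 18561*(1/19202) = 41/2502 + 18561/19202 = 11806726/12010851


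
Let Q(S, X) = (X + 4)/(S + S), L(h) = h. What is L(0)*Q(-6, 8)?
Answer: 0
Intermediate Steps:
Q(S, X) = (4 + X)/(2*S) (Q(S, X) = (4 + X)/((2*S)) = (4 + X)*(1/(2*S)) = (4 + X)/(2*S))
L(0)*Q(-6, 8) = 0*((1/2)*(4 + 8)/(-6)) = 0*((1/2)*(-1/6)*12) = 0*(-1) = 0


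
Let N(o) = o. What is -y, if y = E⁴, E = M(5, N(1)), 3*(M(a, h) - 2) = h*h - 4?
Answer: -1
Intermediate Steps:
M(a, h) = ⅔ + h²/3 (M(a, h) = 2 + (h*h - 4)/3 = 2 + (h² - 4)/3 = 2 + (-4 + h²)/3 = 2 + (-4/3 + h²/3) = ⅔ + h²/3)
E = 1 (E = ⅔ + (⅓)*1² = ⅔ + (⅓)*1 = ⅔ + ⅓ = 1)
y = 1 (y = 1⁴ = 1)
-y = -1*1 = -1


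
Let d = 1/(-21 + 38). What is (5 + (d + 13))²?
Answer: 94249/289 ≈ 326.12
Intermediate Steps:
d = 1/17 ≈ 0.058824
(5 + (d + 13))² = (5 + (1/17 + 13))² = (5 + 222/17)² = (307/17)² = 94249/289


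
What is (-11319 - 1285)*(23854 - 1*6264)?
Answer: -221704360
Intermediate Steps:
(-11319 - 1285)*(23854 - 1*6264) = -12604*(23854 - 6264) = -12604*17590 = -221704360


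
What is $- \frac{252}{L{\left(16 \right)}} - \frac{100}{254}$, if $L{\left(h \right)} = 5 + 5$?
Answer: $- \frac{16252}{635} \approx -25.594$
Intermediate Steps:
$L{\left(h \right)} = 10$
$- \frac{252}{L{\left(16 \right)}} - \frac{100}{254} = - \frac{252}{10} - \frac{100}{254} = \left(-252\right) \frac{1}{10} - \frac{50}{127} = - \frac{126}{5} - \frac{50}{127} = - \frac{16252}{635}$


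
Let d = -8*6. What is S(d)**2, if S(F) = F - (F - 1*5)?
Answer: 25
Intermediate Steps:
d = -48
S(F) = 5 (S(F) = F - (F - 5) = F - (-5 + F) = F + (5 - F) = 5)
S(d)**2 = 5**2 = 25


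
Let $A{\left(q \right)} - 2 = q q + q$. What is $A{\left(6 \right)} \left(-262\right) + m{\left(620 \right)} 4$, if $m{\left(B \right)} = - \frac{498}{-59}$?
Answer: $- \frac{678160}{59} \approx -11494.0$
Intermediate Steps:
$A{\left(q \right)} = 2 + q + q^{2}$ ($A{\left(q \right)} = 2 + \left(q q + q\right) = 2 + \left(q^{2} + q\right) = 2 + \left(q + q^{2}\right) = 2 + q + q^{2}$)
$m{\left(B \right)} = \frac{498}{59}$ ($m{\left(B \right)} = \left(-498\right) \left(- \frac{1}{59}\right) = \frac{498}{59}$)
$A{\left(6 \right)} \left(-262\right) + m{\left(620 \right)} 4 = \left(2 + 6 + 6^{2}\right) \left(-262\right) + \frac{498}{59} \cdot 4 = \left(2 + 6 + 36\right) \left(-262\right) + \frac{1992}{59} = 44 \left(-262\right) + \frac{1992}{59} = -11528 + \frac{1992}{59} = - \frac{678160}{59}$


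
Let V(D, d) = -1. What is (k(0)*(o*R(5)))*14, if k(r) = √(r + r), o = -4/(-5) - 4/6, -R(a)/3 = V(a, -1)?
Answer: 0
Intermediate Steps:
R(a) = 3 (R(a) = -3*(-1) = 3)
o = 2/15 (o = -4*(-⅕) - 4*⅙ = ⅘ - ⅔ = 2/15 ≈ 0.13333)
k(r) = √2*√r (k(r) = √(2*r) = √2*√r)
(k(0)*(o*R(5)))*14 = ((√2*√0)*((2/15)*3))*14 = ((√2*0)*(⅖))*14 = (0*(⅖))*14 = 0*14 = 0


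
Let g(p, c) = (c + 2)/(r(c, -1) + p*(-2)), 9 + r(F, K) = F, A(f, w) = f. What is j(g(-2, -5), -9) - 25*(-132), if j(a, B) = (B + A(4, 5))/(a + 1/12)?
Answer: 75600/23 ≈ 3287.0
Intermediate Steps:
r(F, K) = -9 + F
g(p, c) = (2 + c)/(-9 + c - 2*p) (g(p, c) = (c + 2)/((-9 + c) + p*(-2)) = (2 + c)/((-9 + c) - 2*p) = (2 + c)/(-9 + c - 2*p))
j(a, B) = (4 + B)/(1/12 + a) (j(a, B) = (B + 4)/(a + 1/12) = (4 + B)/(a + 1/12) = (4 + B)/(1/12 + a))
j(g(-2, -5), -9) - 25*(-132) = 12*(4 - 9)/(1 + 12*((-2 - 1*(-5))/(9 - 1*(-5) + 2*(-2)))) - 25*(-132) = 12*(-5)/(1 + 12*((-2 + 5)/(9 + 5 - 4))) + 3300 = 12*(-5)/(1 + 12*(3/10)) + 3300 = 12*(-5)/(1 + 18/5) + 3300 = 12*(-5)/(23/5) + 3300 = 12*(5/23)*(-5) + 3300 = -300/23 + 3300 = 75600/23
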